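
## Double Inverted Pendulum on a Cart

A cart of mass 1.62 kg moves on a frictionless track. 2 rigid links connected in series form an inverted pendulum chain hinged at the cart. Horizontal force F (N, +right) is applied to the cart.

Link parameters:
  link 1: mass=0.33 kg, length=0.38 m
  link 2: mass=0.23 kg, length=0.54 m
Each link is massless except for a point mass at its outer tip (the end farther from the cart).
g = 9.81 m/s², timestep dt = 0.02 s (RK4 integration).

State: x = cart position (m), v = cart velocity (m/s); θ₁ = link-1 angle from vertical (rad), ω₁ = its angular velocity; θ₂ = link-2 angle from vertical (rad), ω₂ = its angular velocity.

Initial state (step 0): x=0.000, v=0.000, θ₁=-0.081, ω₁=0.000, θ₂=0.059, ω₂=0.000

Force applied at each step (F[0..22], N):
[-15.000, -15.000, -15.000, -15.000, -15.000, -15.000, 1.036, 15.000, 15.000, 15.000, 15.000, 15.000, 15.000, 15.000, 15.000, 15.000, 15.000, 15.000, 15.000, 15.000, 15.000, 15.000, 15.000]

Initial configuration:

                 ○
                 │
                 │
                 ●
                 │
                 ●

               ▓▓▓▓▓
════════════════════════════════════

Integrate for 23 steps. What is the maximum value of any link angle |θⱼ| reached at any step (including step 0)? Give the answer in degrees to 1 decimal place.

apply F[0]=-15.000 → step 1: x=-0.002, v=-0.179, θ₁=-0.077, ω₁=0.378, θ₂=0.060, ω₂=0.090
apply F[1]=-15.000 → step 2: x=-0.007, v=-0.360, θ₁=-0.066, ω₁=0.764, θ₂=0.063, ω₂=0.175
apply F[2]=-15.000 → step 3: x=-0.016, v=-0.541, θ₁=-0.047, ω₁=1.168, θ₂=0.067, ω₂=0.250
apply F[3]=-15.000 → step 4: x=-0.029, v=-0.724, θ₁=-0.019, ω₁=1.597, θ₂=0.072, ω₂=0.310
apply F[4]=-15.000 → step 5: x=-0.045, v=-0.909, θ₁=0.018, ω₁=2.059, θ₂=0.079, ω₂=0.351
apply F[5]=-15.000 → step 6: x=-0.065, v=-1.096, θ₁=0.064, ω₁=2.560, θ₂=0.086, ω₂=0.372
apply F[6]=+1.036 → step 7: x=-0.087, v=-1.088, θ₁=0.115, ω₁=2.584, θ₂=0.094, ω₂=0.372
apply F[7]=+15.000 → step 8: x=-0.107, v=-0.911, θ₁=0.163, ω₁=2.209, θ₂=0.101, ω₂=0.349
apply F[8]=+15.000 → step 9: x=-0.124, v=-0.738, θ₁=0.204, ω₁=1.883, θ₂=0.108, ω₂=0.301
apply F[9]=+15.000 → step 10: x=-0.137, v=-0.568, θ₁=0.239, ω₁=1.602, θ₂=0.113, ω₂=0.230
apply F[10]=+15.000 → step 11: x=-0.146, v=-0.402, θ₁=0.268, ω₁=1.360, θ₂=0.117, ω₂=0.138
apply F[11]=+15.000 → step 12: x=-0.153, v=-0.237, θ₁=0.293, ω₁=1.152, θ₂=0.118, ω₂=0.026
apply F[12]=+15.000 → step 13: x=-0.156, v=-0.075, θ₁=0.314, ω₁=0.973, θ₂=0.118, ω₂=-0.103
apply F[13]=+15.000 → step 14: x=-0.156, v=0.085, θ₁=0.332, ω₁=0.820, θ₂=0.114, ω₂=-0.248
apply F[14]=+15.000 → step 15: x=-0.152, v=0.245, θ₁=0.347, ω₁=0.688, θ₂=0.108, ω₂=-0.408
apply F[15]=+15.000 → step 16: x=-0.146, v=0.403, θ₁=0.360, ω₁=0.575, θ₂=0.098, ω₂=-0.584
apply F[16]=+15.000 → step 17: x=-0.136, v=0.560, θ₁=0.370, ω₁=0.478, θ₂=0.084, ω₂=-0.774
apply F[17]=+15.000 → step 18: x=-0.123, v=0.718, θ₁=0.379, ω₁=0.394, θ₂=0.067, ω₂=-0.980
apply F[18]=+15.000 → step 19: x=-0.108, v=0.874, θ₁=0.386, ω₁=0.321, θ₂=0.045, ω₂=-1.201
apply F[19]=+15.000 → step 20: x=-0.088, v=1.031, θ₁=0.392, ω₁=0.257, θ₂=0.019, ω₂=-1.437
apply F[20]=+15.000 → step 21: x=-0.066, v=1.189, θ₁=0.397, ω₁=0.198, θ₂=-0.013, ω₂=-1.688
apply F[21]=+15.000 → step 22: x=-0.041, v=1.347, θ₁=0.400, ω₁=0.141, θ₂=-0.049, ω₂=-1.955
apply F[22]=+15.000 → step 23: x=-0.012, v=1.505, θ₁=0.402, ω₁=0.080, θ₂=-0.091, ω₂=-2.235
Max |angle| over trajectory = 0.402 rad = 23.0°.

Answer: 23.0°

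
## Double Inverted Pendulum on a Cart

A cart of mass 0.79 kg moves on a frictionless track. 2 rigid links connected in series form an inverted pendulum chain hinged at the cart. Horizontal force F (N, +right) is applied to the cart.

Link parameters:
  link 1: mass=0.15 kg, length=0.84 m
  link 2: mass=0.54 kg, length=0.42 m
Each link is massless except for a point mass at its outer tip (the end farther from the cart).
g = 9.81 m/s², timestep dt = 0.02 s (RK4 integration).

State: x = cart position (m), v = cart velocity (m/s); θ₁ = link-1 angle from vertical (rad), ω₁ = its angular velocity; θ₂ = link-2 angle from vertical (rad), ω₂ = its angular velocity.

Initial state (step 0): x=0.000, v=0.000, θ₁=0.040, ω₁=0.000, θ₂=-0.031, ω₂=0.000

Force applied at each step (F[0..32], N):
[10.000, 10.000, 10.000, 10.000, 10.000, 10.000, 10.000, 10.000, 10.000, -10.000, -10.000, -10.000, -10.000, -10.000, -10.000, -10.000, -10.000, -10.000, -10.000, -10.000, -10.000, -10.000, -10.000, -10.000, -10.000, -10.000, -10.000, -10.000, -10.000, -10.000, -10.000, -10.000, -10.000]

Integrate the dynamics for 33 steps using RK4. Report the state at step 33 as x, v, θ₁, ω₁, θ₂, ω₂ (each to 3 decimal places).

Answer: x=0.084, v=-2.355, θ₁=-0.909, ω₁=2.857, θ₂=1.734, ω₂=14.468

Derivation:
apply F[0]=+10.000 → step 1: x=0.002, v=0.246, θ₁=0.038, ω₁=-0.223, θ₂=-0.033, ω₂=-0.156
apply F[1]=+10.000 → step 2: x=0.010, v=0.493, θ₁=0.031, ω₁=-0.450, θ₂=-0.037, ω₂=-0.307
apply F[2]=+10.000 → step 3: x=0.022, v=0.742, θ₁=0.020, ω₁=-0.685, θ₂=-0.045, ω₂=-0.448
apply F[3]=+10.000 → step 4: x=0.040, v=0.993, θ₁=0.004, ω₁=-0.933, θ₂=-0.055, ω₂=-0.573
apply F[4]=+10.000 → step 5: x=0.062, v=1.248, θ₁=-0.018, ω₁=-1.197, θ₂=-0.068, ω₂=-0.675
apply F[5]=+10.000 → step 6: x=0.089, v=1.505, θ₁=-0.044, ω₁=-1.481, θ₂=-0.082, ω₂=-0.749
apply F[6]=+10.000 → step 7: x=0.122, v=1.765, θ₁=-0.077, ω₁=-1.788, θ₂=-0.097, ω₂=-0.791
apply F[7]=+10.000 → step 8: x=0.160, v=2.026, θ₁=-0.116, ω₁=-2.116, θ₂=-0.113, ω₂=-0.802
apply F[8]=+10.000 → step 9: x=0.203, v=2.287, θ₁=-0.162, ω₁=-2.460, θ₂=-0.129, ω₂=-0.791
apply F[9]=-10.000 → step 10: x=0.247, v=2.056, θ₁=-0.209, ω₁=-2.262, θ₂=-0.144, ω₂=-0.717
apply F[10]=-10.000 → step 11: x=0.286, v=1.834, θ₁=-0.253, ω₁=-2.111, θ₂=-0.157, ω₂=-0.581
apply F[11]=-10.000 → step 12: x=0.320, v=1.620, θ₁=-0.294, ω₁=-2.007, θ₂=-0.167, ω₂=-0.379
apply F[12]=-10.000 → step 13: x=0.350, v=1.414, θ₁=-0.333, ω₁=-1.949, θ₂=-0.172, ω₂=-0.110
apply F[13]=-10.000 → step 14: x=0.377, v=1.212, θ₁=-0.372, ω₁=-1.933, θ₂=-0.171, ω₂=0.225
apply F[14]=-10.000 → step 15: x=0.399, v=1.013, θ₁=-0.411, ω₁=-1.955, θ₂=-0.163, ω₂=0.622
apply F[15]=-10.000 → step 16: x=0.417, v=0.815, θ₁=-0.450, ω₁=-2.005, θ₂=-0.146, ω₂=1.070
apply F[16]=-10.000 → step 17: x=0.431, v=0.614, θ₁=-0.491, ω₁=-2.071, θ₂=-0.120, ω₂=1.551
apply F[17]=-10.000 → step 18: x=0.442, v=0.410, θ₁=-0.533, ω₁=-2.139, θ₂=-0.084, ω₂=2.042
apply F[18]=-10.000 → step 19: x=0.448, v=0.199, θ₁=-0.577, ω₁=-2.196, θ₂=-0.038, ω₂=2.524
apply F[19]=-10.000 → step 20: x=0.450, v=-0.017, θ₁=-0.621, ω₁=-2.232, θ₂=0.017, ω₂=2.984
apply F[20]=-10.000 → step 21: x=0.447, v=-0.237, θ₁=-0.666, ω₁=-2.241, θ₂=0.081, ω₂=3.418
apply F[21]=-10.000 → step 22: x=0.440, v=-0.461, θ₁=-0.710, ω₁=-2.221, θ₂=0.154, ω₂=3.831
apply F[22]=-10.000 → step 23: x=0.429, v=-0.687, θ₁=-0.754, ω₁=-2.170, θ₂=0.234, ω₂=4.234
apply F[23]=-10.000 → step 24: x=0.413, v=-0.914, θ₁=-0.797, ω₁=-2.085, θ₂=0.323, ω₂=4.641
apply F[24]=-10.000 → step 25: x=0.392, v=-1.141, θ₁=-0.837, ω₁=-1.963, θ₂=0.420, ω₂=5.069
apply F[25]=-10.000 → step 26: x=0.367, v=-1.365, θ₁=-0.875, ω₁=-1.795, θ₂=0.526, ω₂=5.539
apply F[26]=-10.000 → step 27: x=0.338, v=-1.584, θ₁=-0.909, ω₁=-1.570, θ₂=0.642, ω₂=6.078
apply F[27]=-10.000 → step 28: x=0.304, v=-1.796, θ₁=-0.937, ω₁=-1.270, θ₂=0.770, ω₂=6.720
apply F[28]=-10.000 → step 29: x=0.266, v=-1.997, θ₁=-0.959, ω₁=-0.868, θ₂=0.912, ω₂=7.517
apply F[29]=-10.000 → step 30: x=0.224, v=-2.177, θ₁=-0.971, ω₁=-0.321, θ₂=1.072, ω₂=8.543
apply F[30]=-10.000 → step 31: x=0.179, v=-2.323, θ₁=-0.971, ω₁=0.430, θ₂=1.256, ω₂=9.916
apply F[31]=-10.000 → step 32: x=0.131, v=-2.404, θ₁=-0.952, ω₁=1.468, θ₂=1.472, ω₂=11.815
apply F[32]=-10.000 → step 33: x=0.084, v=-2.355, θ₁=-0.909, ω₁=2.857, θ₂=1.734, ω₂=14.468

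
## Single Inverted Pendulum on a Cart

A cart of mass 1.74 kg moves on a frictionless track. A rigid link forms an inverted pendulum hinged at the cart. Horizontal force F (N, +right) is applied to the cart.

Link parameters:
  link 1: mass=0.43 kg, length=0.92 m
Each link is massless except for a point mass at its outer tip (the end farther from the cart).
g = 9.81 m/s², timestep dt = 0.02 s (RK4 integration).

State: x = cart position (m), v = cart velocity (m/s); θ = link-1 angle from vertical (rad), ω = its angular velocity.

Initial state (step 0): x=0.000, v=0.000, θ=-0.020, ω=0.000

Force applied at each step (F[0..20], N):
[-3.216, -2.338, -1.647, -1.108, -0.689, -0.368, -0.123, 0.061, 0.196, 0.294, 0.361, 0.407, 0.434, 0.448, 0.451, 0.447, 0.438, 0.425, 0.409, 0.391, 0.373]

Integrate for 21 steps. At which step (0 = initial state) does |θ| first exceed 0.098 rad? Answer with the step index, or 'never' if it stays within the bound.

apply F[0]=-3.216 → step 1: x=-0.000, v=-0.036, θ=-0.020, ω=0.035
apply F[1]=-2.338 → step 2: x=-0.001, v=-0.062, θ=-0.019, ω=0.059
apply F[2]=-1.647 → step 3: x=-0.003, v=-0.080, θ=-0.017, ω=0.075
apply F[3]=-1.108 → step 4: x=-0.004, v=-0.092, θ=-0.016, ω=0.084
apply F[4]=-0.689 → step 5: x=-0.006, v=-0.099, θ=-0.014, ω=0.089
apply F[5]=-0.368 → step 6: x=-0.008, v=-0.103, θ=-0.012, ω=0.090
apply F[6]=-0.123 → step 7: x=-0.010, v=-0.104, θ=-0.010, ω=0.088
apply F[7]=+0.061 → step 8: x=-0.013, v=-0.102, θ=-0.009, ω=0.085
apply F[8]=+0.196 → step 9: x=-0.015, v=-0.100, θ=-0.007, ω=0.081
apply F[9]=+0.294 → step 10: x=-0.017, v=-0.096, θ=-0.006, ω=0.075
apply F[10]=+0.361 → step 11: x=-0.018, v=-0.092, θ=-0.004, ω=0.069
apply F[11]=+0.407 → step 12: x=-0.020, v=-0.087, θ=-0.003, ω=0.063
apply F[12]=+0.434 → step 13: x=-0.022, v=-0.082, θ=-0.002, ω=0.057
apply F[13]=+0.448 → step 14: x=-0.023, v=-0.077, θ=-0.000, ω=0.052
apply F[14]=+0.451 → step 15: x=-0.025, v=-0.071, θ=0.000, ω=0.046
apply F[15]=+0.447 → step 16: x=-0.026, v=-0.066, θ=0.001, ω=0.041
apply F[16]=+0.438 → step 17: x=-0.028, v=-0.061, θ=0.002, ω=0.036
apply F[17]=+0.425 → step 18: x=-0.029, v=-0.057, θ=0.003, ω=0.031
apply F[18]=+0.409 → step 19: x=-0.030, v=-0.052, θ=0.003, ω=0.027
apply F[19]=+0.391 → step 20: x=-0.031, v=-0.048, θ=0.004, ω=0.023
apply F[20]=+0.373 → step 21: x=-0.032, v=-0.044, θ=0.004, ω=0.019
max |θ| = 0.020 ≤ 0.098 over all 22 states.

Answer: never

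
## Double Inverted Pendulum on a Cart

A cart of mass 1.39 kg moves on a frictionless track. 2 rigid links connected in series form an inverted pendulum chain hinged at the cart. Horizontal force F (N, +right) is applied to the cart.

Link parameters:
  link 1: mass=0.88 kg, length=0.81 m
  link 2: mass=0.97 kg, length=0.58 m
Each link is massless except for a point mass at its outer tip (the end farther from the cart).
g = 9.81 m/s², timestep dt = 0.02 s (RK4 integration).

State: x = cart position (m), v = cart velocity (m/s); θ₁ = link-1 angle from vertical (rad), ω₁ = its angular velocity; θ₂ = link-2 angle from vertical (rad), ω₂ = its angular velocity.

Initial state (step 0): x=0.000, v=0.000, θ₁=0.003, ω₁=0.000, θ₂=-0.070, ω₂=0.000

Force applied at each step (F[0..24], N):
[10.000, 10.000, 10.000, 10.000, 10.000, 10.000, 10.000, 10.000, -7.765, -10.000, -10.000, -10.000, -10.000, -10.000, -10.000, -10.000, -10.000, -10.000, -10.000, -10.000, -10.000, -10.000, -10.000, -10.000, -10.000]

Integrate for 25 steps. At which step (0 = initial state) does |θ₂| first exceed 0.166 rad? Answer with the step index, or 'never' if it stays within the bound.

apply F[0]=+10.000 → step 1: x=0.001, v=0.143, θ₁=0.001, ω₁=-0.157, θ₂=-0.071, ω₂=-0.051
apply F[1]=+10.000 → step 2: x=0.006, v=0.287, θ₁=-0.003, ω₁=-0.316, θ₂=-0.072, ω₂=-0.101
apply F[2]=+10.000 → step 3: x=0.013, v=0.433, θ₁=-0.011, ω₁=-0.481, θ₂=-0.075, ω₂=-0.147
apply F[3]=+10.000 → step 4: x=0.023, v=0.581, θ₁=-0.023, ω₁=-0.652, θ₂=-0.078, ω₂=-0.187
apply F[4]=+10.000 → step 5: x=0.036, v=0.732, θ₁=-0.037, ω₁=-0.834, θ₂=-0.082, ω₂=-0.220
apply F[5]=+10.000 → step 6: x=0.052, v=0.887, θ₁=-0.056, ω₁=-1.027, θ₂=-0.087, ω₂=-0.244
apply F[6]=+10.000 → step 7: x=0.072, v=1.045, θ₁=-0.079, ω₁=-1.233, θ₂=-0.092, ω₂=-0.258
apply F[7]=+10.000 → step 8: x=0.094, v=1.207, θ₁=-0.105, ω₁=-1.454, θ₂=-0.097, ω₂=-0.259
apply F[8]=-7.765 → step 9: x=0.117, v=1.123, θ₁=-0.134, ω₁=-1.384, θ₂=-0.102, ω₂=-0.247
apply F[9]=-10.000 → step 10: x=0.139, v=1.014, θ₁=-0.161, ω₁=-1.298, θ₂=-0.107, ω₂=-0.218
apply F[10]=-10.000 → step 11: x=0.158, v=0.913, θ₁=-0.186, ω₁=-1.232, θ₂=-0.111, ω₂=-0.175
apply F[11]=-10.000 → step 12: x=0.175, v=0.817, θ₁=-0.210, ω₁=-1.186, θ₂=-0.114, ω₂=-0.118
apply F[12]=-10.000 → step 13: x=0.191, v=0.728, θ₁=-0.233, ω₁=-1.158, θ₂=-0.115, ω₂=-0.045
apply F[13]=-10.000 → step 14: x=0.205, v=0.644, θ₁=-0.256, ω₁=-1.149, θ₂=-0.115, ω₂=0.042
apply F[14]=-10.000 → step 15: x=0.217, v=0.565, θ₁=-0.279, ω₁=-1.157, θ₂=-0.113, ω₂=0.143
apply F[15]=-10.000 → step 16: x=0.227, v=0.490, θ₁=-0.303, ω₁=-1.181, θ₂=-0.109, ω₂=0.260
apply F[16]=-10.000 → step 17: x=0.236, v=0.419, θ₁=-0.327, ω₁=-1.220, θ₂=-0.103, ω₂=0.392
apply F[17]=-10.000 → step 18: x=0.244, v=0.350, θ₁=-0.352, ω₁=-1.275, θ₂=-0.094, ω₂=0.540
apply F[18]=-10.000 → step 19: x=0.250, v=0.284, θ₁=-0.378, ω₁=-1.342, θ₂=-0.081, ω₂=0.702
apply F[19]=-10.000 → step 20: x=0.255, v=0.219, θ₁=-0.405, ω₁=-1.421, θ₂=-0.065, ω₂=0.877
apply F[20]=-10.000 → step 21: x=0.259, v=0.154, θ₁=-0.435, ω₁=-1.510, θ₂=-0.046, ω₂=1.064
apply F[21]=-10.000 → step 22: x=0.261, v=0.088, θ₁=-0.466, ω₁=-1.605, θ₂=-0.023, ω₂=1.261
apply F[22]=-10.000 → step 23: x=0.263, v=0.020, θ₁=-0.499, ω₁=-1.704, θ₂=0.004, ω₂=1.463
apply F[23]=-10.000 → step 24: x=0.262, v=-0.051, θ₁=-0.534, ω₁=-1.805, θ₂=0.036, ω₂=1.669
apply F[24]=-10.000 → step 25: x=0.260, v=-0.126, θ₁=-0.571, ω₁=-1.903, θ₂=0.071, ω₂=1.873
max |θ₂| = 0.115 ≤ 0.166 over all 26 states.

Answer: never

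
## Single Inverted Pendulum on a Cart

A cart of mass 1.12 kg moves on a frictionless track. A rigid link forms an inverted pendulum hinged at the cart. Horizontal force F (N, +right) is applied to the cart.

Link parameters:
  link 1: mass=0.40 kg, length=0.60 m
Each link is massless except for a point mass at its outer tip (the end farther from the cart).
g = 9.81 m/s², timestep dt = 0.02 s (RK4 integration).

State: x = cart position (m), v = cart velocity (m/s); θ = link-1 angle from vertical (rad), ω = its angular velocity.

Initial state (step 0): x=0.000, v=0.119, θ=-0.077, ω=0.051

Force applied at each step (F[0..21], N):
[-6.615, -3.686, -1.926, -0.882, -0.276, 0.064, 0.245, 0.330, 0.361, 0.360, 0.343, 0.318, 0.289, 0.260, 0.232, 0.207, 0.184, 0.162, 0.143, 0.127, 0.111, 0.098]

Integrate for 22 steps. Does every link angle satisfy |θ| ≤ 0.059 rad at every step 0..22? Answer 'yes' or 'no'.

Answer: no

Derivation:
apply F[0]=-6.615 → step 1: x=0.001, v=0.006, θ=-0.074, ω=0.213
apply F[1]=-3.686 → step 2: x=0.001, v=-0.054, θ=-0.069, ω=0.291
apply F[2]=-1.926 → step 3: x=-0.001, v=-0.084, θ=-0.063, ω=0.318
apply F[3]=-0.882 → step 4: x=-0.002, v=-0.096, θ=-0.057, ω=0.318
apply F[4]=-0.276 → step 5: x=-0.004, v=-0.097, θ=-0.051, ω=0.303
apply F[5]=+0.064 → step 6: x=-0.006, v=-0.092, θ=-0.045, ω=0.279
apply F[6]=+0.245 → step 7: x=-0.008, v=-0.085, θ=-0.040, ω=0.254
apply F[7]=+0.330 → step 8: x=-0.010, v=-0.077, θ=-0.035, ω=0.227
apply F[8]=+0.361 → step 9: x=-0.011, v=-0.068, θ=-0.030, ω=0.202
apply F[9]=+0.360 → step 10: x=-0.012, v=-0.059, θ=-0.027, ω=0.179
apply F[10]=+0.343 → step 11: x=-0.013, v=-0.052, θ=-0.023, ω=0.158
apply F[11]=+0.318 → step 12: x=-0.014, v=-0.044, θ=-0.020, ω=0.138
apply F[12]=+0.289 → step 13: x=-0.015, v=-0.038, θ=-0.018, ω=0.121
apply F[13]=+0.260 → step 14: x=-0.016, v=-0.032, θ=-0.015, ω=0.106
apply F[14]=+0.232 → step 15: x=-0.016, v=-0.027, θ=-0.013, ω=0.093
apply F[15]=+0.207 → step 16: x=-0.017, v=-0.022, θ=-0.012, ω=0.081
apply F[16]=+0.184 → step 17: x=-0.017, v=-0.018, θ=-0.010, ω=0.071
apply F[17]=+0.162 → step 18: x=-0.018, v=-0.015, θ=-0.009, ω=0.062
apply F[18]=+0.143 → step 19: x=-0.018, v=-0.012, θ=-0.008, ω=0.054
apply F[19]=+0.127 → step 20: x=-0.018, v=-0.009, θ=-0.007, ω=0.047
apply F[20]=+0.111 → step 21: x=-0.018, v=-0.006, θ=-0.006, ω=0.041
apply F[21]=+0.098 → step 22: x=-0.018, v=-0.004, θ=-0.005, ω=0.036
Max |angle| over trajectory = 0.077 rad; bound = 0.059 → exceeded.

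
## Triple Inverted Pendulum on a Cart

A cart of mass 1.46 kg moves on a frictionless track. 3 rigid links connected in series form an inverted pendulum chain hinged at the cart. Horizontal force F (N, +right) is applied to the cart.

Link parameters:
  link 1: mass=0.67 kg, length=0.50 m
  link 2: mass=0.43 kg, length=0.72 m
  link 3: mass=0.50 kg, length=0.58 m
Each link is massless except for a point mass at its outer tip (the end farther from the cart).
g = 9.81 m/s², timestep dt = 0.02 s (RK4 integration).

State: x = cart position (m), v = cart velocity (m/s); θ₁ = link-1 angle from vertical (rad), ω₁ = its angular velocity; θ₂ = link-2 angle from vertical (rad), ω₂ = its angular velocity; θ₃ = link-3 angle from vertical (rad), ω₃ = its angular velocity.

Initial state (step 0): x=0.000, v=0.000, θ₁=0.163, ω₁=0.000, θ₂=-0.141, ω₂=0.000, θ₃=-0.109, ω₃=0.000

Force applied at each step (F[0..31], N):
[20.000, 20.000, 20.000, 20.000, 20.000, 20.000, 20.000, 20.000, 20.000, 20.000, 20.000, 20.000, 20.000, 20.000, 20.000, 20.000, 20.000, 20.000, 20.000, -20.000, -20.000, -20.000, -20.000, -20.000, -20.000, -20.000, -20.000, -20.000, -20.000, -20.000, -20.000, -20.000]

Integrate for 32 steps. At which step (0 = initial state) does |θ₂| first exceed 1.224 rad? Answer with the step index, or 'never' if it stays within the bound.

apply F[0]=+20.000 → step 1: x=0.002, v=0.238, θ₁=0.161, ω₁=-0.242, θ₂=-0.143, ω₂=-0.215, θ₃=-0.109, ω₃=0.024
apply F[1]=+20.000 → step 2: x=0.010, v=0.477, θ₁=0.153, ω₁=-0.493, θ₂=-0.150, ω₂=-0.428, θ₃=-0.108, ω₃=0.051
apply F[2]=+20.000 → step 3: x=0.021, v=0.719, θ₁=0.141, ω₁=-0.759, θ₂=-0.160, ω₂=-0.638, θ₃=-0.107, ω₃=0.084
apply F[3]=+20.000 → step 4: x=0.038, v=0.965, θ₁=0.123, ω₁=-1.049, θ₂=-0.175, ω₂=-0.843, θ₃=-0.105, ω₃=0.125
apply F[4]=+20.000 → step 5: x=0.060, v=1.217, θ₁=0.099, ω₁=-1.373, θ₂=-0.194, ω₂=-1.038, θ₃=-0.102, ω₃=0.175
apply F[5]=+20.000 → step 6: x=0.087, v=1.476, θ₁=0.068, ω₁=-1.739, θ₂=-0.216, ω₂=-1.216, θ₃=-0.098, ω₃=0.233
apply F[6]=+20.000 → step 7: x=0.119, v=1.742, θ₁=0.029, ω₁=-2.157, θ₂=-0.242, ω₂=-1.371, θ₃=-0.092, ω₃=0.294
apply F[7]=+20.000 → step 8: x=0.157, v=2.016, θ₁=-0.019, ω₁=-2.634, θ₂=-0.271, ω₂=-1.492, θ₃=-0.086, ω₃=0.352
apply F[8]=+20.000 → step 9: x=0.200, v=2.293, θ₁=-0.077, ω₁=-3.171, θ₂=-0.302, ω₂=-1.565, θ₃=-0.078, ω₃=0.392
apply F[9]=+20.000 → step 10: x=0.248, v=2.569, θ₁=-0.146, ω₁=-3.760, θ₂=-0.333, ω₂=-1.582, θ₃=-0.070, ω₃=0.397
apply F[10]=+20.000 → step 11: x=0.303, v=2.835, θ₁=-0.228, ω₁=-4.377, θ₂=-0.365, ω₂=-1.540, θ₃=-0.063, ω₃=0.343
apply F[11]=+20.000 → step 12: x=0.362, v=3.077, θ₁=-0.321, ω₁=-4.981, θ₂=-0.395, ω₂=-1.449, θ₃=-0.057, ω₃=0.210
apply F[12]=+20.000 → step 13: x=0.425, v=3.282, θ₁=-0.426, ω₁=-5.523, θ₂=-0.422, ω₂=-1.339, θ₃=-0.055, ω₃=-0.013
apply F[13]=+20.000 → step 14: x=0.493, v=3.442, θ₁=-0.541, ω₁=-5.958, θ₂=-0.448, ω₂=-1.254, θ₃=-0.058, ω₃=-0.316
apply F[14]=+20.000 → step 15: x=0.563, v=3.555, θ₁=-0.664, ω₁=-6.270, θ₂=-0.473, ω₂=-1.232, θ₃=-0.068, ω₃=-0.673
apply F[15]=+20.000 → step 16: x=0.635, v=3.629, θ₁=-0.792, ω₁=-6.469, θ₂=-0.498, ω₂=-1.296, θ₃=-0.085, ω₃=-1.057
apply F[16]=+20.000 → step 17: x=0.708, v=3.672, θ₁=-0.922, ω₁=-6.581, θ₂=-0.525, ω₂=-1.450, θ₃=-0.110, ω₃=-1.443
apply F[17]=+20.000 → step 18: x=0.781, v=3.693, θ₁=-1.054, ω₁=-6.632, θ₂=-0.557, ω₂=-1.688, θ₃=-0.143, ω₃=-1.819
apply F[18]=+20.000 → step 19: x=0.855, v=3.699, θ₁=-1.187, ω₁=-6.640, θ₂=-0.593, ω₂=-1.998, θ₃=-0.183, ω₃=-2.183
apply F[19]=-20.000 → step 20: x=0.926, v=3.360, θ₁=-1.320, ω₁=-6.668, θ₂=-0.634, ω₂=-2.056, θ₃=-0.228, ω₃=-2.302
apply F[20]=-20.000 → step 21: x=0.990, v=3.014, θ₁=-1.454, ω₁=-6.772, θ₂=-0.676, ω₂=-2.138, θ₃=-0.275, ω₃=-2.424
apply F[21]=-20.000 → step 22: x=1.046, v=2.655, θ₁=-1.591, ω₁=-6.945, θ₂=-0.720, ω₂=-2.256, θ₃=-0.325, ω₃=-2.555
apply F[22]=-20.000 → step 23: x=1.096, v=2.278, θ₁=-1.733, ω₁=-7.185, θ₂=-0.766, ω₂=-2.425, θ₃=-0.377, ω₃=-2.696
apply F[23]=-20.000 → step 24: x=1.137, v=1.880, θ₁=-1.879, ω₁=-7.490, θ₂=-0.817, ω₂=-2.665, θ₃=-0.433, ω₃=-2.853
apply F[24]=-20.000 → step 25: x=1.171, v=1.458, θ₁=-2.033, ω₁=-7.859, θ₂=-0.874, ω₂=-3.001, θ₃=-0.492, ω₃=-3.027
apply F[25]=-20.000 → step 26: x=1.196, v=1.012, θ₁=-2.194, ω₁=-8.287, θ₂=-0.938, ω₂=-3.461, θ₃=-0.554, ω₃=-3.224
apply F[26]=-20.000 → step 27: x=1.211, v=0.544, θ₁=-2.364, ω₁=-8.759, θ₂=-1.013, ω₂=-4.081, θ₃=-0.621, ω₃=-3.453
apply F[27]=-20.000 → step 28: x=1.217, v=0.066, θ₁=-2.544, ω₁=-9.230, θ₂=-1.103, ω₂=-4.890, θ₃=-0.692, ω₃=-3.726
apply F[28]=-20.000 → step 29: x=1.214, v=-0.398, θ₁=-2.733, ω₁=-9.613, θ₂=-1.210, ω₂=-5.896, θ₃=-0.770, ω₃=-4.070
apply F[29]=-20.000 → step 30: x=1.202, v=-0.812, θ₁=-2.927, ω₁=-9.758, θ₂=-1.339, ω₂=-7.046, θ₃=-0.856, ω₃=-4.525
apply F[30]=-20.000 → step 31: x=1.182, v=-1.144, θ₁=-3.121, ω₁=-9.500, θ₂=-1.492, ω₂=-8.193, θ₃=-0.952, ω₃=-5.157
apply F[31]=-20.000 → step 32: x=1.157, v=-1.385, θ₁=-3.304, ω₁=-8.750, θ₂=-1.666, ω₂=-9.132, θ₃=-1.064, ω₃=-6.033
|θ₂| = 1.339 > 1.224 first at step 30.

Answer: 30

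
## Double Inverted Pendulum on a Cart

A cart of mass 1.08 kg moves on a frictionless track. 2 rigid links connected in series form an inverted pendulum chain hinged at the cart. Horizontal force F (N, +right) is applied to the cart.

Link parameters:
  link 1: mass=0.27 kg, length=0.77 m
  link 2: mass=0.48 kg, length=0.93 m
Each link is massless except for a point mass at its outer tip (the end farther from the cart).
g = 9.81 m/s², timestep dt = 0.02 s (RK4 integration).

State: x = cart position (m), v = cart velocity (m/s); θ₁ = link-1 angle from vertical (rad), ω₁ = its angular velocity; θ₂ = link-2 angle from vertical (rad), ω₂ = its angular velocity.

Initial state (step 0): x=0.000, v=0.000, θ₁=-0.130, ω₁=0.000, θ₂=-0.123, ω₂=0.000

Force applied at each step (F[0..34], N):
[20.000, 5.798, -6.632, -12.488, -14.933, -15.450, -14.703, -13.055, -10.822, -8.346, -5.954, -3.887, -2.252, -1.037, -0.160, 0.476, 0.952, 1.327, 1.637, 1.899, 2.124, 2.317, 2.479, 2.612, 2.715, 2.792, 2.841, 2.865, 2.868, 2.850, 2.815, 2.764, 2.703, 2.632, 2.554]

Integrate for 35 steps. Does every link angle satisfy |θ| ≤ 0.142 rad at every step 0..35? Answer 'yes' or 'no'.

apply F[0]=+20.000 → step 1: x=0.004, v=0.383, θ₁=-0.135, ω₁=-0.530, θ₂=-0.123, ω₂=0.004
apply F[1]=+5.798 → step 2: x=0.013, v=0.507, θ₁=-0.148, ω₁=-0.733, θ₂=-0.123, ω₂=0.013
apply F[2]=-6.632 → step 3: x=0.022, v=0.406, θ₁=-0.162, ω₁=-0.657, θ₂=-0.122, ω₂=0.033
apply F[3]=-12.488 → step 4: x=0.028, v=0.201, θ₁=-0.173, ω₁=-0.460, θ₂=-0.121, ω₂=0.063
apply F[4]=-14.933 → step 5: x=0.029, v=-0.047, θ₁=-0.180, ω₁=-0.218, θ₂=-0.120, ω₂=0.102
apply F[5]=-15.450 → step 6: x=0.026, v=-0.304, θ₁=-0.182, ω₁=0.030, θ₂=-0.117, ω₂=0.146
apply F[6]=-14.703 → step 7: x=0.017, v=-0.547, θ₁=-0.179, ω₁=0.260, θ₂=-0.114, ω₂=0.191
apply F[7]=-13.055 → step 8: x=0.004, v=-0.761, θ₁=-0.172, ω₁=0.456, θ₂=-0.110, ω₂=0.234
apply F[8]=-10.822 → step 9: x=-0.013, v=-0.937, θ₁=-0.161, ω₁=0.610, θ₂=-0.105, ω₂=0.273
apply F[9]=-8.346 → step 10: x=-0.033, v=-1.069, θ₁=-0.148, ω₁=0.716, θ₂=-0.099, ω₂=0.305
apply F[10]=-5.954 → step 11: x=-0.055, v=-1.161, θ₁=-0.133, ω₁=0.777, θ₂=-0.092, ω₂=0.331
apply F[11]=-3.887 → step 12: x=-0.079, v=-1.216, θ₁=-0.117, ω₁=0.801, θ₂=-0.086, ω₂=0.351
apply F[12]=-2.252 → step 13: x=-0.103, v=-1.244, θ₁=-0.101, ω₁=0.798, θ₂=-0.078, ω₂=0.366
apply F[13]=-1.037 → step 14: x=-0.128, v=-1.251, θ₁=-0.085, ω₁=0.776, θ₂=-0.071, ω₂=0.376
apply F[14]=-0.160 → step 15: x=-0.153, v=-1.244, θ₁=-0.070, ω₁=0.743, θ₂=-0.063, ω₂=0.382
apply F[15]=+0.476 → step 16: x=-0.178, v=-1.227, θ₁=-0.056, ω₁=0.703, θ₂=-0.056, ω₂=0.384
apply F[16]=+0.952 → step 17: x=-0.202, v=-1.203, θ₁=-0.042, ω₁=0.661, θ₂=-0.048, ω₂=0.382
apply F[17]=+1.327 → step 18: x=-0.226, v=-1.174, θ₁=-0.029, ω₁=0.618, θ₂=-0.040, ω₂=0.377
apply F[18]=+1.637 → step 19: x=-0.249, v=-1.141, θ₁=-0.017, ω₁=0.575, θ₂=-0.033, ω₂=0.370
apply F[19]=+1.899 → step 20: x=-0.272, v=-1.104, θ₁=-0.006, ω₁=0.532, θ₂=-0.026, ω₂=0.360
apply F[20]=+2.124 → step 21: x=-0.293, v=-1.064, θ₁=0.004, ω₁=0.490, θ₂=-0.019, ω₂=0.348
apply F[21]=+2.317 → step 22: x=-0.314, v=-1.023, θ₁=0.013, ω₁=0.448, θ₂=-0.012, ω₂=0.334
apply F[22]=+2.479 → step 23: x=-0.334, v=-0.979, θ₁=0.022, ω₁=0.408, θ₂=-0.005, ω₂=0.319
apply F[23]=+2.612 → step 24: x=-0.353, v=-0.934, θ₁=0.030, ω₁=0.368, θ₂=0.001, ω₂=0.303
apply F[24]=+2.715 → step 25: x=-0.371, v=-0.889, θ₁=0.037, ω₁=0.330, θ₂=0.007, ω₂=0.286
apply F[25]=+2.792 → step 26: x=-0.389, v=-0.842, θ₁=0.043, ω₁=0.294, θ₂=0.012, ω₂=0.268
apply F[26]=+2.841 → step 27: x=-0.405, v=-0.796, θ₁=0.048, ω₁=0.259, θ₂=0.018, ω₂=0.250
apply F[27]=+2.865 → step 28: x=-0.421, v=-0.750, θ₁=0.053, ω₁=0.226, θ₂=0.022, ω₂=0.232
apply F[28]=+2.868 → step 29: x=-0.435, v=-0.704, θ₁=0.057, ω₁=0.195, θ₂=0.027, ω₂=0.214
apply F[29]=+2.850 → step 30: x=-0.449, v=-0.659, θ₁=0.061, ω₁=0.166, θ₂=0.031, ω₂=0.196
apply F[30]=+2.815 → step 31: x=-0.462, v=-0.616, θ₁=0.064, ω₁=0.139, θ₂=0.035, ω₂=0.179
apply F[31]=+2.764 → step 32: x=-0.473, v=-0.574, θ₁=0.067, ω₁=0.114, θ₂=0.038, ω₂=0.162
apply F[32]=+2.703 → step 33: x=-0.485, v=-0.533, θ₁=0.069, ω₁=0.092, θ₂=0.041, ω₂=0.145
apply F[33]=+2.632 → step 34: x=-0.495, v=-0.494, θ₁=0.070, ω₁=0.071, θ₂=0.044, ω₂=0.129
apply F[34]=+2.554 → step 35: x=-0.504, v=-0.456, θ₁=0.072, ω₁=0.052, θ₂=0.046, ω₂=0.114
Max |angle| over trajectory = 0.182 rad; bound = 0.142 → exceeded.

Answer: no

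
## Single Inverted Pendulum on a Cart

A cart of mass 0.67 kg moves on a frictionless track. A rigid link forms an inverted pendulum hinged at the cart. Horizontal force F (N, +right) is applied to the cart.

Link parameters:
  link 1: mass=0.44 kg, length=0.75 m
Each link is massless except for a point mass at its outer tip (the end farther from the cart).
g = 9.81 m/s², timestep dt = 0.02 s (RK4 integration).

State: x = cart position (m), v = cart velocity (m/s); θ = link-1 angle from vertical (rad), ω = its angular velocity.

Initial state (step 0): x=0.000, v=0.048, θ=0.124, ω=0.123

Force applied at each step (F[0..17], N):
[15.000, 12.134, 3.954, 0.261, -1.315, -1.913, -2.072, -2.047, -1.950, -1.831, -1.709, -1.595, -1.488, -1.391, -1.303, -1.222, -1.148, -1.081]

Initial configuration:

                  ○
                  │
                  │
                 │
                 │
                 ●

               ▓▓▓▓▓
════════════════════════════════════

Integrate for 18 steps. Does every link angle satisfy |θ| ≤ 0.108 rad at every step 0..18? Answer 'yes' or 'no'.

apply F[0]=+15.000 → step 1: x=0.005, v=0.476, θ=0.121, ω=-0.411
apply F[1]=+12.134 → step 2: x=0.018, v=0.821, θ=0.109, ω=-0.837
apply F[2]=+3.954 → step 3: x=0.036, v=0.926, θ=0.091, ω=-0.951
apply F[3]=+0.261 → step 4: x=0.054, v=0.924, θ=0.072, ω=-0.927
apply F[4]=-1.315 → step 5: x=0.072, v=0.877, θ=0.054, ω=-0.849
apply F[5]=-1.913 → step 6: x=0.089, v=0.815, θ=0.038, ω=-0.753
apply F[6]=-2.072 → step 7: x=0.105, v=0.749, θ=0.024, ω=-0.658
apply F[7]=-2.047 → step 8: x=0.119, v=0.686, θ=0.012, ω=-0.568
apply F[8]=-1.950 → step 9: x=0.132, v=0.627, θ=0.001, ω=-0.488
apply F[9]=-1.831 → step 10: x=0.144, v=0.572, θ=-0.008, ω=-0.417
apply F[10]=-1.709 → step 11: x=0.155, v=0.523, θ=-0.015, ω=-0.354
apply F[11]=-1.595 → step 12: x=0.165, v=0.478, θ=-0.022, ω=-0.298
apply F[12]=-1.488 → step 13: x=0.174, v=0.436, θ=-0.027, ω=-0.250
apply F[13]=-1.391 → step 14: x=0.183, v=0.399, θ=-0.032, ω=-0.207
apply F[14]=-1.303 → step 15: x=0.190, v=0.364, θ=-0.036, ω=-0.170
apply F[15]=-1.222 → step 16: x=0.197, v=0.333, θ=-0.039, ω=-0.138
apply F[16]=-1.148 → step 17: x=0.204, v=0.304, θ=-0.041, ω=-0.109
apply F[17]=-1.081 → step 18: x=0.209, v=0.277, θ=-0.043, ω=-0.085
Max |angle| over trajectory = 0.124 rad; bound = 0.108 → exceeded.

Answer: no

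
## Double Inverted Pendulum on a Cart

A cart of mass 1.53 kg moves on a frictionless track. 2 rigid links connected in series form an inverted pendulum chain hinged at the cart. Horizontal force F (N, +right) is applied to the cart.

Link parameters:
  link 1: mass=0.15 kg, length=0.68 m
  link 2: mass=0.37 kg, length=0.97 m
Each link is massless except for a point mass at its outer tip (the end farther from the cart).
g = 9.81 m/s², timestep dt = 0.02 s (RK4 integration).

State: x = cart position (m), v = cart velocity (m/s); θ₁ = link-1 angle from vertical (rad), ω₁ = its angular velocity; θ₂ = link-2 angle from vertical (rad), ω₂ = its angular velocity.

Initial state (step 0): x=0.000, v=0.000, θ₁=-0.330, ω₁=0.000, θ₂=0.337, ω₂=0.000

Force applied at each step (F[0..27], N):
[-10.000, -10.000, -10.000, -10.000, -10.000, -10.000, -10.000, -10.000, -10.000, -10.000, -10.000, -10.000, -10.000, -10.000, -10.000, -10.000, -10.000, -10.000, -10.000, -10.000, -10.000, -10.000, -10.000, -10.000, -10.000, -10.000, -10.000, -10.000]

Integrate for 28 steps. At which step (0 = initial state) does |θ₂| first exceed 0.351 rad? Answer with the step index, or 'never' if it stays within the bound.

Answer: 3

Derivation:
apply F[0]=-10.000 → step 1: x=-0.001, v=-0.118, θ₁=-0.331, ω₁=-0.132, θ₂=0.340, ω₂=0.254
apply F[1]=-10.000 → step 2: x=-0.005, v=-0.236, θ₁=-0.335, ω₁=-0.260, θ₂=0.347, ω₂=0.507
apply F[2]=-10.000 → step 3: x=-0.011, v=-0.355, θ₁=-0.342, ω₁=-0.381, θ₂=0.360, ω₂=0.755
apply F[3]=-10.000 → step 4: x=-0.019, v=-0.473, θ₁=-0.350, ω₁=-0.491, θ₂=0.377, ω₂=0.999
apply F[4]=-10.000 → step 5: x=-0.030, v=-0.592, θ₁=-0.361, ω₁=-0.587, θ₂=0.400, ω₂=1.236
apply F[5]=-10.000 → step 6: x=-0.043, v=-0.712, θ₁=-0.374, ω₁=-0.666, θ₂=0.427, ω₂=1.466
apply F[6]=-10.000 → step 7: x=-0.058, v=-0.832, θ₁=-0.388, ω₁=-0.725, θ₂=0.458, ω₂=1.687
apply F[7]=-10.000 → step 8: x=-0.076, v=-0.953, θ₁=-0.403, ω₁=-0.762, θ₂=0.494, ω₂=1.901
apply F[8]=-10.000 → step 9: x=-0.096, v=-1.073, θ₁=-0.418, ω₁=-0.776, θ₂=0.534, ω₂=2.108
apply F[9]=-10.000 → step 10: x=-0.119, v=-1.195, θ₁=-0.433, ω₁=-0.763, θ₂=0.578, ω₂=2.310
apply F[10]=-10.000 → step 11: x=-0.144, v=-1.316, θ₁=-0.448, ω₁=-0.724, θ₂=0.627, ω₂=2.507
apply F[11]=-10.000 → step 12: x=-0.171, v=-1.438, θ₁=-0.462, ω₁=-0.655, θ₂=0.679, ω₂=2.702
apply F[12]=-10.000 → step 13: x=-0.201, v=-1.559, θ₁=-0.474, ω₁=-0.556, θ₂=0.735, ω₂=2.897
apply F[13]=-10.000 → step 14: x=-0.234, v=-1.681, θ₁=-0.484, ω₁=-0.422, θ₂=0.795, ω₂=3.094
apply F[14]=-10.000 → step 15: x=-0.269, v=-1.802, θ₁=-0.491, ω₁=-0.251, θ₂=0.858, ω₂=3.296
apply F[15]=-10.000 → step 16: x=-0.306, v=-1.924, θ₁=-0.494, ω₁=-0.039, θ₂=0.926, ω₂=3.504
apply F[16]=-10.000 → step 17: x=-0.346, v=-2.044, θ₁=-0.492, ω₁=0.219, θ₂=0.999, ω₂=3.720
apply F[17]=-10.000 → step 18: x=-0.388, v=-2.165, θ₁=-0.485, ω₁=0.528, θ₂=1.075, ω₂=3.946
apply F[18]=-10.000 → step 19: x=-0.432, v=-2.285, θ₁=-0.471, ω₁=0.893, θ₂=1.157, ω₂=4.181
apply F[19]=-10.000 → step 20: x=-0.479, v=-2.406, θ₁=-0.449, ω₁=1.319, θ₂=1.243, ω₂=4.424
apply F[20]=-10.000 → step 21: x=-0.528, v=-2.527, θ₁=-0.418, ω₁=1.812, θ₂=1.334, ω₂=4.671
apply F[21]=-10.000 → step 22: x=-0.580, v=-2.648, θ₁=-0.376, ω₁=2.372, θ₂=1.429, ω₂=4.915
apply F[22]=-10.000 → step 23: x=-0.634, v=-2.771, θ₁=-0.322, ω₁=2.999, θ₂=1.530, ω₂=5.142
apply F[23]=-10.000 → step 24: x=-0.691, v=-2.896, θ₁=-0.255, ω₁=3.684, θ₂=1.635, ω₂=5.336
apply F[24]=-10.000 → step 25: x=-0.750, v=-3.024, θ₁=-0.175, ω₁=4.412, θ₂=1.743, ω₂=5.472
apply F[25]=-10.000 → step 26: x=-0.812, v=-3.154, θ₁=-0.079, ω₁=5.158, θ₂=1.853, ω₂=5.519
apply F[26]=-10.000 → step 27: x=-0.876, v=-3.285, θ₁=0.032, ω₁=5.889, θ₂=1.963, ω₂=5.446
apply F[27]=-10.000 → step 28: x=-0.943, v=-3.413, θ₁=0.156, ω₁=6.571, θ₂=2.070, ω₂=5.224
|θ₂| = 0.360 > 0.351 first at step 3.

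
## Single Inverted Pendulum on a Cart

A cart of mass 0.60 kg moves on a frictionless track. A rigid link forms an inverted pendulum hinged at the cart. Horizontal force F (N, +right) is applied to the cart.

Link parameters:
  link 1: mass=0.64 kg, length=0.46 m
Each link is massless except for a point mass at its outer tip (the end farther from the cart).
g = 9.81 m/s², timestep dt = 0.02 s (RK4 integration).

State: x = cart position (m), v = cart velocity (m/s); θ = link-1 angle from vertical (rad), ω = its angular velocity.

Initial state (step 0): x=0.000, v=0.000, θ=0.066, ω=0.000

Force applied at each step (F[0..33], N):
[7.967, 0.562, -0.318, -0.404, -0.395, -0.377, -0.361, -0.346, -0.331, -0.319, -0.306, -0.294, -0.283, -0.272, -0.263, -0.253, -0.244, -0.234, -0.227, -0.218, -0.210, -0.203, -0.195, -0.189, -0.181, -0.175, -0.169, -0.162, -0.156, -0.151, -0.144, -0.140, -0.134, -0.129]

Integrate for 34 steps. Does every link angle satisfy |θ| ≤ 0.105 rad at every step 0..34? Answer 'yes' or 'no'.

apply F[0]=+7.967 → step 1: x=0.003, v=0.251, θ=0.061, ω=-0.517
apply F[1]=+0.562 → step 2: x=0.008, v=0.258, θ=0.051, ω=-0.509
apply F[2]=-0.318 → step 3: x=0.013, v=0.238, θ=0.041, ω=-0.446
apply F[3]=-0.404 → step 4: x=0.017, v=0.217, θ=0.033, ω=-0.385
apply F[4]=-0.395 → step 5: x=0.021, v=0.198, θ=0.026, ω=-0.331
apply F[5]=-0.377 → step 6: x=0.025, v=0.181, θ=0.019, ω=-0.284
apply F[6]=-0.361 → step 7: x=0.029, v=0.165, θ=0.014, ω=-0.243
apply F[7]=-0.346 → step 8: x=0.032, v=0.151, θ=0.010, ω=-0.207
apply F[8]=-0.331 → step 9: x=0.035, v=0.139, θ=0.006, ω=-0.177
apply F[9]=-0.319 → step 10: x=0.037, v=0.127, θ=0.003, ω=-0.150
apply F[10]=-0.306 → step 11: x=0.040, v=0.117, θ=-0.000, ω=-0.126
apply F[11]=-0.294 → step 12: x=0.042, v=0.107, θ=-0.002, ω=-0.106
apply F[12]=-0.283 → step 13: x=0.044, v=0.098, θ=-0.004, ω=-0.089
apply F[13]=-0.272 → step 14: x=0.046, v=0.090, θ=-0.006, ω=-0.074
apply F[14]=-0.263 → step 15: x=0.048, v=0.083, θ=-0.007, ω=-0.061
apply F[15]=-0.253 → step 16: x=0.049, v=0.076, θ=-0.008, ω=-0.049
apply F[16]=-0.244 → step 17: x=0.051, v=0.070, θ=-0.009, ω=-0.040
apply F[17]=-0.234 → step 18: x=0.052, v=0.064, θ=-0.010, ω=-0.031
apply F[18]=-0.227 → step 19: x=0.053, v=0.059, θ=-0.011, ω=-0.024
apply F[19]=-0.218 → step 20: x=0.054, v=0.054, θ=-0.011, ω=-0.018
apply F[20]=-0.210 → step 21: x=0.055, v=0.049, θ=-0.011, ω=-0.012
apply F[21]=-0.203 → step 22: x=0.056, v=0.045, θ=-0.012, ω=-0.008
apply F[22]=-0.195 → step 23: x=0.057, v=0.041, θ=-0.012, ω=-0.004
apply F[23]=-0.189 → step 24: x=0.058, v=0.037, θ=-0.012, ω=-0.000
apply F[24]=-0.181 → step 25: x=0.059, v=0.033, θ=-0.012, ω=0.002
apply F[25]=-0.175 → step 26: x=0.059, v=0.030, θ=-0.012, ω=0.005
apply F[26]=-0.169 → step 27: x=0.060, v=0.027, θ=-0.012, ω=0.007
apply F[27]=-0.162 → step 28: x=0.060, v=0.024, θ=-0.011, ω=0.008
apply F[28]=-0.156 → step 29: x=0.061, v=0.021, θ=-0.011, ω=0.010
apply F[29]=-0.151 → step 30: x=0.061, v=0.018, θ=-0.011, ω=0.011
apply F[30]=-0.144 → step 31: x=0.062, v=0.016, θ=-0.011, ω=0.012
apply F[31]=-0.140 → step 32: x=0.062, v=0.013, θ=-0.010, ω=0.013
apply F[32]=-0.134 → step 33: x=0.062, v=0.011, θ=-0.010, ω=0.013
apply F[33]=-0.129 → step 34: x=0.062, v=0.009, θ=-0.010, ω=0.014
Max |angle| over trajectory = 0.066 rad; bound = 0.105 → within bound.

Answer: yes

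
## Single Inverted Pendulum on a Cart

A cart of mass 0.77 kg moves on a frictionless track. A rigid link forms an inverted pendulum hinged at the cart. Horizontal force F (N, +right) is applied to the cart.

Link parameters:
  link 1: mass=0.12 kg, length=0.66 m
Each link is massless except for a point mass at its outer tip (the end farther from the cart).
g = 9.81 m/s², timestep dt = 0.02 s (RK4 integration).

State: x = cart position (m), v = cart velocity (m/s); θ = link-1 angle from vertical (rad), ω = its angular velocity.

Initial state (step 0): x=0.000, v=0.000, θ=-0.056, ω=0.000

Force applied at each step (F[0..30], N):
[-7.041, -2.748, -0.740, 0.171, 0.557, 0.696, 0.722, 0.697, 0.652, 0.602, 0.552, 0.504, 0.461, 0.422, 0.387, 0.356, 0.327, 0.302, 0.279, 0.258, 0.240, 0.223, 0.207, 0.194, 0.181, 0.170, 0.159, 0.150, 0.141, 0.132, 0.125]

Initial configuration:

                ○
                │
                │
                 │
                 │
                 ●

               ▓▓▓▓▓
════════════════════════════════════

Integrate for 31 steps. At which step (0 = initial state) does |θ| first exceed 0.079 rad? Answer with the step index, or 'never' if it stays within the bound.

apply F[0]=-7.041 → step 1: x=-0.002, v=-0.181, θ=-0.053, ω=0.258
apply F[1]=-2.748 → step 2: x=-0.006, v=-0.251, θ=-0.047, ω=0.348
apply F[2]=-0.740 → step 3: x=-0.011, v=-0.269, θ=-0.040, ω=0.362
apply F[3]=+0.171 → step 4: x=-0.017, v=-0.263, θ=-0.033, ω=0.343
apply F[4]=+0.557 → step 5: x=-0.022, v=-0.248, θ=-0.027, ω=0.311
apply F[5]=+0.696 → step 6: x=-0.027, v=-0.229, θ=-0.021, ω=0.275
apply F[6]=+0.722 → step 7: x=-0.031, v=-0.210, θ=-0.016, ω=0.241
apply F[7]=+0.697 → step 8: x=-0.035, v=-0.191, θ=-0.011, ω=0.209
apply F[8]=+0.652 → step 9: x=-0.039, v=-0.174, θ=-0.007, ω=0.180
apply F[9]=+0.602 → step 10: x=-0.042, v=-0.158, θ=-0.004, ω=0.154
apply F[10]=+0.552 → step 11: x=-0.045, v=-0.144, θ=-0.001, ω=0.132
apply F[11]=+0.504 → step 12: x=-0.048, v=-0.131, θ=0.001, ω=0.112
apply F[12]=+0.461 → step 13: x=-0.050, v=-0.119, θ=0.003, ω=0.094
apply F[13]=+0.422 → step 14: x=-0.052, v=-0.108, θ=0.005, ω=0.079
apply F[14]=+0.387 → step 15: x=-0.054, v=-0.098, θ=0.007, ω=0.066
apply F[15]=+0.356 → step 16: x=-0.056, v=-0.089, θ=0.008, ω=0.055
apply F[16]=+0.327 → step 17: x=-0.058, v=-0.081, θ=0.009, ω=0.045
apply F[17]=+0.302 → step 18: x=-0.060, v=-0.073, θ=0.010, ω=0.036
apply F[18]=+0.279 → step 19: x=-0.061, v=-0.066, θ=0.010, ω=0.028
apply F[19]=+0.258 → step 20: x=-0.062, v=-0.060, θ=0.011, ω=0.022
apply F[20]=+0.240 → step 21: x=-0.063, v=-0.054, θ=0.011, ω=0.016
apply F[21]=+0.223 → step 22: x=-0.064, v=-0.049, θ=0.011, ω=0.011
apply F[22]=+0.207 → step 23: x=-0.065, v=-0.044, θ=0.012, ω=0.007
apply F[23]=+0.194 → step 24: x=-0.066, v=-0.039, θ=0.012, ω=0.003
apply F[24]=+0.181 → step 25: x=-0.067, v=-0.035, θ=0.012, ω=0.000
apply F[25]=+0.170 → step 26: x=-0.068, v=-0.031, θ=0.012, ω=-0.002
apply F[26]=+0.159 → step 27: x=-0.068, v=-0.027, θ=0.012, ω=-0.005
apply F[27]=+0.150 → step 28: x=-0.069, v=-0.023, θ=0.011, ω=-0.007
apply F[28]=+0.141 → step 29: x=-0.069, v=-0.020, θ=0.011, ω=-0.008
apply F[29]=+0.132 → step 30: x=-0.069, v=-0.017, θ=0.011, ω=-0.010
apply F[30]=+0.125 → step 31: x=-0.070, v=-0.014, θ=0.011, ω=-0.011
max |θ| = 0.056 ≤ 0.079 over all 32 states.

Answer: never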